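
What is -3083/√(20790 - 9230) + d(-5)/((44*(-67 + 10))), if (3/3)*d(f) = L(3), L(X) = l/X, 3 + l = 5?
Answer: -1/3762 - 3083*√10/340 ≈ -28.675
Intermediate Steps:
l = 2 (l = -3 + 5 = 2)
L(X) = 2/X
d(f) = ⅔ (d(f) = 2/3 = 2*(⅓) = ⅔)
-3083/√(20790 - 9230) + d(-5)/((44*(-67 + 10))) = -3083/√(20790 - 9230) + 2/(3*((44*(-67 + 10)))) = -3083*√10/340 + 2/(3*((44*(-57)))) = -3083*√10/340 + (⅔)/(-2508) = -3083*√10/340 + (⅔)*(-1/2508) = -3083*√10/340 - 1/3762 = -1/3762 - 3083*√10/340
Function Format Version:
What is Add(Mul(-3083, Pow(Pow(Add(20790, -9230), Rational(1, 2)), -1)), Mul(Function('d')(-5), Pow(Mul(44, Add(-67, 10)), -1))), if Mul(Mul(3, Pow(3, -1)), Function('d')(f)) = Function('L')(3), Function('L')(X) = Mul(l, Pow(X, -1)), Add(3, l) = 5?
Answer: Add(Rational(-1, 3762), Mul(Rational(-3083, 340), Pow(10, Rational(1, 2)))) ≈ -28.675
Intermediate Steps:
l = 2 (l = Add(-3, 5) = 2)
Function('L')(X) = Mul(2, Pow(X, -1))
Function('d')(f) = Rational(2, 3) (Function('d')(f) = Mul(2, Pow(3, -1)) = Mul(2, Rational(1, 3)) = Rational(2, 3))
Add(Mul(-3083, Pow(Pow(Add(20790, -9230), Rational(1, 2)), -1)), Mul(Function('d')(-5), Pow(Mul(44, Add(-67, 10)), -1))) = Add(Mul(-3083, Pow(Pow(Add(20790, -9230), Rational(1, 2)), -1)), Mul(Rational(2, 3), Pow(Mul(44, Add(-67, 10)), -1))) = Add(Mul(-3083, Pow(Pow(11560, Rational(1, 2)), -1)), Mul(Rational(2, 3), Pow(Mul(44, -57), -1))) = Add(Mul(-3083, Pow(Mul(34, Pow(10, Rational(1, 2))), -1)), Mul(Rational(2, 3), Pow(-2508, -1))) = Add(Mul(-3083, Mul(Rational(1, 340), Pow(10, Rational(1, 2)))), Mul(Rational(2, 3), Rational(-1, 2508))) = Add(Mul(Rational(-3083, 340), Pow(10, Rational(1, 2))), Rational(-1, 3762)) = Add(Rational(-1, 3762), Mul(Rational(-3083, 340), Pow(10, Rational(1, 2))))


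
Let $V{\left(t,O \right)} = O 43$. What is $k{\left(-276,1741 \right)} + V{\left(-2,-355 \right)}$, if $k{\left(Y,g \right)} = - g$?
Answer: $-17006$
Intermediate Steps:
$V{\left(t,O \right)} = 43 O$
$k{\left(-276,1741 \right)} + V{\left(-2,-355 \right)} = \left(-1\right) 1741 + 43 \left(-355\right) = -1741 - 15265 = -17006$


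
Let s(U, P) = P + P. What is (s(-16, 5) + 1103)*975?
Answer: 1085175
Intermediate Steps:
s(U, P) = 2*P
(s(-16, 5) + 1103)*975 = (2*5 + 1103)*975 = (10 + 1103)*975 = 1113*975 = 1085175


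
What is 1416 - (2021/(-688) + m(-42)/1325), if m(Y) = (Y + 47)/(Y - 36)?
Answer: 234635513/165360 ≈ 1418.9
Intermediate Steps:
m(Y) = (47 + Y)/(-36 + Y)
1416 - (2021/(-688) + m(-42)/1325) = 1416 - (2021/(-688) + ((47 - 42)/(-36 - 42))/1325) = 1416 - (2021*(-1/688) + (5/(-78))*(1/1325)) = 1416 - (-47/16 - 1/78*5*(1/1325)) = 1416 - (-47/16 - 5/78*1/1325) = 1416 - (-47/16 - 1/20670) = 1416 - 1*(-485753/165360) = 1416 + 485753/165360 = 234635513/165360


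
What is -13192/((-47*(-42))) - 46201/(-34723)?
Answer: -183432521/34271601 ≈ -5.3523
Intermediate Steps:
-13192/((-47*(-42))) - 46201/(-34723) = -13192/1974 - 46201*(-1/34723) = -13192*1/1974 + 46201/34723 = -6596/987 + 46201/34723 = -183432521/34271601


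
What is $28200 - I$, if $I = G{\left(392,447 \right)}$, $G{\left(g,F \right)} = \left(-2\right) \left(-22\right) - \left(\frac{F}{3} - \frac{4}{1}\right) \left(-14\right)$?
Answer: $26126$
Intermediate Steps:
$G{\left(g,F \right)} = -12 + \frac{14 F}{3}$ ($G{\left(g,F \right)} = 44 - \left(F \frac{1}{3} - 4\right) \left(-14\right) = 44 - \left(\frac{F}{3} - 4\right) \left(-14\right) = 44 - \left(-4 + \frac{F}{3}\right) \left(-14\right) = 44 - \left(56 - \frac{14 F}{3}\right) = 44 + \left(-56 + \frac{14 F}{3}\right) = -12 + \frac{14 F}{3}$)
$I = 2074$ ($I = -12 + \frac{14}{3} \cdot 447 = -12 + 2086 = 2074$)
$28200 - I = 28200 - 2074 = 26126$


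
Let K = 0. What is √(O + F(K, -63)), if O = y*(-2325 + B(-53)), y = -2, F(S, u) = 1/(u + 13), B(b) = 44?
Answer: √456198/10 ≈ 67.542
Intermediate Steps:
F(S, u) = 1/(13 + u)
O = 4562 (O = -2*(-2325 + 44) = -2*(-2281) = 4562)
√(O + F(K, -63)) = √(4562 + 1/(13 - 63)) = √(4562 + 1/(-50)) = √(4562 - 1/50) = √(228099/50) = √456198/10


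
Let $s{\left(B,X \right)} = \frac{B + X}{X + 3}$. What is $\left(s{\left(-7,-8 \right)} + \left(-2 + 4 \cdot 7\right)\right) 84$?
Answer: $2436$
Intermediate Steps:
$s{\left(B,X \right)} = \frac{B + X}{3 + X}$
$\left(s{\left(-7,-8 \right)} + \left(-2 + 4 \cdot 7\right)\right) 84 = \left(\frac{-7 - 8}{3 - 8} + \left(-2 + 4 \cdot 7\right)\right) 84 = \left(\frac{1}{-5} \left(-15\right) + \left(-2 + 28\right)\right) 84 = \left(\left(- \frac{1}{5}\right) \left(-15\right) + 26\right) 84 = \left(3 + 26\right) 84 = 29 \cdot 84 = 2436$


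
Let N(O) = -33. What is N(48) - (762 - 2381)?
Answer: 1586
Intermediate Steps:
N(48) - (762 - 2381) = -33 - (762 - 2381) = -33 - 1*(-1619) = -33 + 1619 = 1586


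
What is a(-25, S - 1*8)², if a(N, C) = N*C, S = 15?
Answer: 30625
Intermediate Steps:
a(N, C) = C*N
a(-25, S - 1*8)² = ((15 - 1*8)*(-25))² = ((15 - 8)*(-25))² = (7*(-25))² = (-175)² = 30625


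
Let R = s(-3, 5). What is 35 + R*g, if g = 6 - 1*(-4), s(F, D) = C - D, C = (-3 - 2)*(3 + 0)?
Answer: -165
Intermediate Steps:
C = -15 (C = -5*3 = -15)
s(F, D) = -15 - D
R = -20 (R = -15 - 1*5 = -15 - 5 = -20)
g = 10 (g = 6 + 4 = 10)
35 + R*g = 35 - 20*10 = 35 - 200 = -165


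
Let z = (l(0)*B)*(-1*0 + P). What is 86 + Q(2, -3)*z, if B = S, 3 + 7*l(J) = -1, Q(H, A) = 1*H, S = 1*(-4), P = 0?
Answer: 86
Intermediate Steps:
S = -4
Q(H, A) = H
l(J) = -4/7 (l(J) = -3/7 + (⅐)*(-1) = -3/7 - ⅐ = -4/7)
B = -4
z = 0 (z = (-4/7*(-4))*(-1*0 + 0) = 16*(0 + 0)/7 = (16/7)*0 = 0)
86 + Q(2, -3)*z = 86 + 2*0 = 86 + 0 = 86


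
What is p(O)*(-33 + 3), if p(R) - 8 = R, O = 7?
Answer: -450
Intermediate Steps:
p(R) = 8 + R
p(O)*(-33 + 3) = (8 + 7)*(-33 + 3) = 15*(-30) = -450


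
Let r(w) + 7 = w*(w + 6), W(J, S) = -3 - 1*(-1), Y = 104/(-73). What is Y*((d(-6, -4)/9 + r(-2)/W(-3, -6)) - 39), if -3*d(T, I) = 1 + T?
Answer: 87932/1971 ≈ 44.613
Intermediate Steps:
Y = -104/73 (Y = 104*(-1/73) = -104/73 ≈ -1.4247)
d(T, I) = -1/3 - T/3 (d(T, I) = -(1 + T)/3 = -1/3 - T/3)
W(J, S) = -2 (W(J, S) = -3 + 1 = -2)
r(w) = -7 + w*(6 + w) (r(w) = -7 + w*(w + 6) = -7 + w*(6 + w))
Y*((d(-6, -4)/9 + r(-2)/W(-3, -6)) - 39) = -104*(((-1/3 - 1/3*(-6))/9 + (-7 + (-2)**2 + 6*(-2))/(-2)) - 39)/73 = -104*(((-1/3 + 2)*(1/9) + (-7 + 4 - 12)*(-1/2)) - 39)/73 = -104*(((5/3)*(1/9) - 15*(-1/2)) - 39)/73 = -104*((5/27 + 15/2) - 39)/73 = -104*(415/54 - 39)/73 = -104/73*(-1691/54) = 87932/1971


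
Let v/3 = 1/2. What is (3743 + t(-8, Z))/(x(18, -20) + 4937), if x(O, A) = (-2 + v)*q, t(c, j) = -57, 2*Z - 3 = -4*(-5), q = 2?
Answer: 1843/2468 ≈ 0.74676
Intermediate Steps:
Z = 23/2 (Z = 3/2 + (-4*(-5))/2 = 3/2 + (½)*20 = 3/2 + 10 = 23/2 ≈ 11.500)
v = 3/2 ≈ 1.5000
x(O, A) = -1 (x(O, A) = (-2 + 3/2)*2 = -½*2 = -1)
(3743 + t(-8, Z))/(x(18, -20) + 4937) = (3743 - 57)/(-1 + 4937) = 3686/4936 = 3686*(1/4936) = 1843/2468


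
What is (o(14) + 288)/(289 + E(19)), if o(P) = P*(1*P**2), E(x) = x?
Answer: 758/77 ≈ 9.8442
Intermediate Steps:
o(P) = P**3 (o(P) = P*P**2 = P**3)
(o(14) + 288)/(289 + E(19)) = (14**3 + 288)/(289 + 19) = (2744 + 288)/308 = 3032*(1/308) = 758/77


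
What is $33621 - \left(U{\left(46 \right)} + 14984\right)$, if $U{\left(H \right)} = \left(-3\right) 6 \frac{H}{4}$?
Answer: $18844$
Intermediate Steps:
$U{\left(H \right)} = - \frac{9 H}{2}$ ($U{\left(H \right)} = - 18 H \frac{1}{4} = - 18 \frac{H}{4} = - \frac{9 H}{2}$)
$33621 - \left(U{\left(46 \right)} + 14984\right) = 33621 - \left(\left(- \frac{9}{2}\right) 46 + 14984\right) = 33621 - \left(-207 + 14984\right) = 33621 - 14777 = 18844$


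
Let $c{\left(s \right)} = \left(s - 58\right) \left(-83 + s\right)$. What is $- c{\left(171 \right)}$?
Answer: $-9944$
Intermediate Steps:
$c{\left(s \right)} = \left(-83 + s\right) \left(-58 + s\right)$ ($c{\left(s \right)} = \left(-58 + s\right) \left(-83 + s\right) = \left(-83 + s\right) \left(-58 + s\right)$)
$- c{\left(171 \right)} = - (4814 + 171^{2} - 24111) = - (4814 + 29241 - 24111) = \left(-1\right) 9944 = -9944$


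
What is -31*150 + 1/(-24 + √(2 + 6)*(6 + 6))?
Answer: -111599/24 + √2/24 ≈ -4649.9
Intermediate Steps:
-31*150 + 1/(-24 + √(2 + 6)*(6 + 6)) = -4650 + 1/(-24 + √8*12) = -4650 + 1/(-24 + (2*√2)*12) = -4650 + 1/(-24 + 24*√2)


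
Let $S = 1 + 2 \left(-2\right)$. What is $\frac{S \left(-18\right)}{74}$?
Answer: $\frac{27}{37} \approx 0.72973$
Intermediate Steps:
$S = -3$ ($S = 1 - 4 = -3$)
$\frac{S \left(-18\right)}{74} = \frac{\left(-3\right) \left(-18\right)}{74} = 54 \cdot \frac{1}{74} = \frac{27}{37}$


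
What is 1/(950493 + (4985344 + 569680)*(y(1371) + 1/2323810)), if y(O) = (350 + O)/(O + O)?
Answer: 1592971755/7068132253593727 ≈ 2.2537e-7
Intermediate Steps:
y(O) = (350 + O)/(2*O) (y(O) = (350 + O)/((2*O)) = (350 + O)*(1/(2*O)) = (350 + O)/(2*O))
1/(950493 + (4985344 + 569680)*(y(1371) + 1/2323810)) = 1/(950493 + (4985344 + 569680)*((½)*(350 + 1371)/1371 + 1/2323810)) = 1/(950493 + 5555024*((½)*(1/1371)*1721 + 1/2323810)) = 1/(950493 + 5555024*(1721/2742 + 1/2323810)) = 1/(950493 + 5555024*(999819938/1592971755)) = 1/(950493 + 5554023751268512/1592971755) = 1/(7068132253593727/1592971755) = 1592971755/7068132253593727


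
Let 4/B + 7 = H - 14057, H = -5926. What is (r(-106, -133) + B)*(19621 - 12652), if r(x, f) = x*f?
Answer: 981998361252/9995 ≈ 9.8249e+7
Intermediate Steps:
r(x, f) = f*x
B = -2/9995 (B = 4/(-7 + (-5926 - 14057)) = 4/(-7 - 19983) = 4/(-19990) = 4*(-1/19990) = -2/9995 ≈ -0.00020010)
(r(-106, -133) + B)*(19621 - 12652) = (-133*(-106) - 2/9995)*(19621 - 12652) = (14098 - 2/9995)*6969 = (140909508/9995)*6969 = 981998361252/9995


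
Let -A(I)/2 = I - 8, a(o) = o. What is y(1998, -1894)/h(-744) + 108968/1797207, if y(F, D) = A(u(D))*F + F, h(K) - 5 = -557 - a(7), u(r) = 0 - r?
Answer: 13541041571918/1004638713 ≈ 13479.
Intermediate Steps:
u(r) = -r
A(I) = 16 - 2*I (A(I) = -2*(I - 8) = -2*(-8 + I) = 16 - 2*I)
h(K) = -559 (h(K) = 5 + (-557 - 1*7) = 5 + (-557 - 7) = 5 - 564 = -559)
y(F, D) = F + F*(16 + 2*D) (y(F, D) = (16 - (-2)*D)*F + F = (16 + 2*D)*F + F = F*(16 + 2*D) + F = F + F*(16 + 2*D))
y(1998, -1894)/h(-744) + 108968/1797207 = (1998*(17 + 2*(-1894)))/(-559) + 108968/1797207 = (1998*(17 - 3788))*(-1/559) + 108968*(1/1797207) = (1998*(-3771))*(-1/559) + 108968/1797207 = -7534458*(-1/559) + 108968/1797207 = 7534458/559 + 108968/1797207 = 13541041571918/1004638713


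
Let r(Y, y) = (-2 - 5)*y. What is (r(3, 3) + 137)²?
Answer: 13456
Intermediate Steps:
r(Y, y) = -7*y
(r(3, 3) + 137)² = (-7*3 + 137)² = (-21 + 137)² = 116² = 13456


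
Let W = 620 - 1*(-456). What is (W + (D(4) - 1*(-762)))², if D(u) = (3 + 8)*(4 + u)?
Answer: 3709476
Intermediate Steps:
W = 1076 (W = 620 + 456 = 1076)
D(u) = 44 + 11*u (D(u) = 11*(4 + u) = 44 + 11*u)
(W + (D(4) - 1*(-762)))² = (1076 + ((44 + 11*4) - 1*(-762)))² = (1076 + ((44 + 44) + 762))² = (1076 + (88 + 762))² = (1076 + 850)² = 1926² = 3709476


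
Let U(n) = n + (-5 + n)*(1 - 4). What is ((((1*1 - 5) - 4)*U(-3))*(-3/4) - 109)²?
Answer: 289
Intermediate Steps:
U(n) = 15 - 2*n (U(n) = n + (-5 + n)*(-3) = n + (15 - 3*n) = 15 - 2*n)
((((1*1 - 5) - 4)*U(-3))*(-3/4) - 109)² = ((((1*1 - 5) - 4)*(15 - 2*(-3)))*(-3/4) - 109)² = ((((1 - 5) - 4)*(15 + 6))*(-3*¼) - 109)² = (((-4 - 4)*21)*(-¾) - 109)² = (-8*21*(-¾) - 109)² = (-168*(-¾) - 109)² = (126 - 109)² = 17² = 289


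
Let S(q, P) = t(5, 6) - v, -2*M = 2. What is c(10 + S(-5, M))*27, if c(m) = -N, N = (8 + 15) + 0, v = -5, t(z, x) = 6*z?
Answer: -621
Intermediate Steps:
M = -1 (M = -½*2 = -1)
S(q, P) = 35 (S(q, P) = 6*5 - 1*(-5) = 30 + 5 = 35)
N = 23 (N = 23 + 0 = 23)
c(m) = -23 (c(m) = -1*23 = -23)
c(10 + S(-5, M))*27 = -23*27 = -621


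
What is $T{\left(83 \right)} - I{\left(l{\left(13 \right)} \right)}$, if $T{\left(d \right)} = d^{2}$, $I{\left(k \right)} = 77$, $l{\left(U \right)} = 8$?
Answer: $6812$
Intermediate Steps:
$T{\left(83 \right)} - I{\left(l{\left(13 \right)} \right)} = 83^{2} - 77 = 6889 - 77 = 6812$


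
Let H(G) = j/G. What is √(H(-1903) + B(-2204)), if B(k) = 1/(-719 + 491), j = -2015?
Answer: √49627326507/216942 ≈ 1.0269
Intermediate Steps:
H(G) = -2015/G
B(k) = -1/228 (B(k) = 1/(-228) = -1/228)
√(H(-1903) + B(-2204)) = √(-2015/(-1903) - 1/228) = √(-2015*(-1/1903) - 1/228) = √(2015/1903 - 1/228) = √(457517/433884) = √49627326507/216942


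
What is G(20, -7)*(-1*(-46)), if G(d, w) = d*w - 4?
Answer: -6624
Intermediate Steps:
G(d, w) = -4 + d*w
G(20, -7)*(-1*(-46)) = (-4 + 20*(-7))*(-1*(-46)) = (-4 - 140)*46 = -144*46 = -6624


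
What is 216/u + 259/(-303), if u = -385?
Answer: -165163/116655 ≈ -1.4158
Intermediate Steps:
216/u + 259/(-303) = 216/(-385) + 259/(-303) = 216*(-1/385) + 259*(-1/303) = -216/385 - 259/303 = -165163/116655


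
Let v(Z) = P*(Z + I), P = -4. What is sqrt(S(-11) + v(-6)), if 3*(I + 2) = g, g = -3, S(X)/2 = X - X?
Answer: 6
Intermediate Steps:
S(X) = 0 (S(X) = 2*(X - X) = 2*0 = 0)
I = -3 (I = -2 + (1/3)*(-3) = -2 - 1 = -3)
v(Z) = 12 - 4*Z (v(Z) = -4*(Z - 3) = -4*(-3 + Z) = 12 - 4*Z)
sqrt(S(-11) + v(-6)) = sqrt(0 + (12 - 4*(-6))) = sqrt(0 + (12 + 24)) = sqrt(0 + 36) = sqrt(36) = 6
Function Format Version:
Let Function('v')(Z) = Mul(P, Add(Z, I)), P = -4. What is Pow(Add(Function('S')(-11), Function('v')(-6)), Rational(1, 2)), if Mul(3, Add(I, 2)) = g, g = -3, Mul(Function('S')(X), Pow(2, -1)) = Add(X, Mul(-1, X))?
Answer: 6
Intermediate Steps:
Function('S')(X) = 0 (Function('S')(X) = Mul(2, Add(X, Mul(-1, X))) = Mul(2, 0) = 0)
I = -3 (I = Add(-2, Mul(Rational(1, 3), -3)) = Add(-2, -1) = -3)
Function('v')(Z) = Add(12, Mul(-4, Z)) (Function('v')(Z) = Mul(-4, Add(Z, -3)) = Mul(-4, Add(-3, Z)) = Add(12, Mul(-4, Z)))
Pow(Add(Function('S')(-11), Function('v')(-6)), Rational(1, 2)) = Pow(Add(0, Add(12, Mul(-4, -6))), Rational(1, 2)) = Pow(Add(0, Add(12, 24)), Rational(1, 2)) = Pow(Add(0, 36), Rational(1, 2)) = Pow(36, Rational(1, 2)) = 6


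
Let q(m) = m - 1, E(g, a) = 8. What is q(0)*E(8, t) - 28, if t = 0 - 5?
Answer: -36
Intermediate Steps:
t = -5
q(m) = -1 + m
q(0)*E(8, t) - 28 = (-1 + 0)*8 - 28 = -1*8 - 28 = -8 - 28 = -36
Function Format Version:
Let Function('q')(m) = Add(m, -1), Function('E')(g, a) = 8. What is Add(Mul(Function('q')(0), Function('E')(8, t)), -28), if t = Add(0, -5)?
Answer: -36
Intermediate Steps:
t = -5
Function('q')(m) = Add(-1, m)
Add(Mul(Function('q')(0), Function('E')(8, t)), -28) = Add(Mul(Add(-1, 0), 8), -28) = Add(Mul(-1, 8), -28) = Add(-8, -28) = -36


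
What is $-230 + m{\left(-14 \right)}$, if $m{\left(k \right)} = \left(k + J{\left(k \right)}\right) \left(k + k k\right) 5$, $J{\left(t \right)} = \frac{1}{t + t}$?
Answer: $- \frac{26005}{2} \approx -13003.0$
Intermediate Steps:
$J{\left(t \right)} = \frac{1}{2 t}$
$m{\left(k \right)} = 5 \left(k + k^{2}\right) \left(k + \frac{1}{2 k}\right)$ ($m{\left(k \right)} = \left(k + \frac{1}{2 k}\right) \left(k + k k\right) 5 = \left(k + \frac{1}{2 k}\right) \left(k + k^{2}\right) 5 = \left(k + k^{2}\right) \left(k + \frac{1}{2 k}\right) 5 = 5 \left(k + k^{2}\right) \left(k + \frac{1}{2 k}\right)$)
$-230 + m{\left(-14 \right)} = -230 + \left(\frac{5}{2} + \frac{5}{2} \left(-14\right) \left(1 + 2 \left(-14\right) + 2 \left(-14\right)^{2}\right)\right) = -230 + \left(\frac{5}{2} + \frac{5}{2} \left(-14\right) \left(1 - 28 + 2 \cdot 196\right)\right) = -230 + \left(\frac{5}{2} + \frac{5}{2} \left(-14\right) \left(1 - 28 + 392\right)\right) = -230 + \left(\frac{5}{2} + \frac{5}{2} \left(-14\right) 365\right) = -230 + \left(\frac{5}{2} - 12775\right) = -230 - \frac{25545}{2} = - \frac{26005}{2}$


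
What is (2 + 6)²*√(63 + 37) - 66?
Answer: 574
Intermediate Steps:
(2 + 6)²*√(63 + 37) - 66 = 8²*√100 - 66 = 64*10 - 66 = 640 - 66 = 574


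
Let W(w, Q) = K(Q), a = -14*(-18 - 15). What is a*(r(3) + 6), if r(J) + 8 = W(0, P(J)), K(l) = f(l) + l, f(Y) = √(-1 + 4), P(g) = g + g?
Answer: 1848 + 462*√3 ≈ 2648.2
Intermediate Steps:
P(g) = 2*g
a = 462 (a = -14*(-33) = 462)
f(Y) = √3
K(l) = l + √3 (K(l) = √3 + l = l + √3)
W(w, Q) = Q + √3
r(J) = -8 + √3 + 2*J (r(J) = -8 + (2*J + √3) = -8 + (√3 + 2*J) = -8 + √3 + 2*J)
a*(r(3) + 6) = 462*((-8 + √3 + 2*3) + 6) = 462*((-8 + √3 + 6) + 6) = 462*((-2 + √3) + 6) = 462*(4 + √3) = 1848 + 462*√3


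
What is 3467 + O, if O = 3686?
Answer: 7153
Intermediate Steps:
3467 + O = 3467 + 3686 = 7153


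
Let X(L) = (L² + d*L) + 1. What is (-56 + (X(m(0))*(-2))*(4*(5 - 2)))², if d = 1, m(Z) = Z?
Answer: 6400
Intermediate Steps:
X(L) = 1 + L + L² (X(L) = (L² + 1*L) + 1 = (L² + L) + 1 = (L + L²) + 1 = 1 + L + L²)
(-56 + (X(m(0))*(-2))*(4*(5 - 2)))² = (-56 + ((1 + 0 + 0²)*(-2))*(4*(5 - 2)))² = (-56 + ((1 + 0 + 0)*(-2))*(4*3))² = (-56 + (1*(-2))*12)² = (-56 - 2*12)² = (-56 - 24)² = (-80)² = 6400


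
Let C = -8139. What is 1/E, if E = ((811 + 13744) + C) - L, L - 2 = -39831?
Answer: 1/46245 ≈ 2.1624e-5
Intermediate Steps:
L = -39829 (L = 2 - 39831 = -39829)
E = 46245 (E = ((811 + 13744) - 8139) - 1*(-39829) = (14555 - 8139) + 39829 = 6416 + 39829 = 46245)
1/E = 1/46245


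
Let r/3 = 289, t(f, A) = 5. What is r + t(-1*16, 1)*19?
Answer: 962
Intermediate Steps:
r = 867 (r = 3*289 = 867)
r + t(-1*16, 1)*19 = 867 + 5*19 = 867 + 95 = 962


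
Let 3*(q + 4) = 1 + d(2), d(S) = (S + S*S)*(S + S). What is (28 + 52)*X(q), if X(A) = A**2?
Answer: 13520/9 ≈ 1502.2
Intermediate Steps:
d(S) = 2*S*(S + S**2) (d(S) = (S + S**2)*(2*S) = 2*S*(S + S**2))
q = 13/3 (q = -4 + (1 + 2*2**2*(1 + 2))/3 = -4 + (1 + 2*4*3)/3 = -4 + (1 + 24)/3 = -4 + (1/3)*25 = -4 + 25/3 = 13/3 ≈ 4.3333)
(28 + 52)*X(q) = (28 + 52)*(13/3)**2 = 80*(169/9) = 13520/9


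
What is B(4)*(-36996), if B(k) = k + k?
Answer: -295968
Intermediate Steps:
B(k) = 2*k
B(4)*(-36996) = (2*4)*(-36996) = 8*(-36996) = -295968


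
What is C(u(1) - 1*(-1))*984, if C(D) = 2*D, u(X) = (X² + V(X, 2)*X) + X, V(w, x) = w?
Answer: 7872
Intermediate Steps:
u(X) = X + 2*X² (u(X) = (X² + X*X) + X = (X² + X²) + X = 2*X² + X = X + 2*X²)
C(u(1) - 1*(-1))*984 = (2*(1*(1 + 2*1) - 1*(-1)))*984 = (2*(1*(1 + 2) + 1))*984 = (2*(1*3 + 1))*984 = (2*(3 + 1))*984 = (2*4)*984 = 8*984 = 7872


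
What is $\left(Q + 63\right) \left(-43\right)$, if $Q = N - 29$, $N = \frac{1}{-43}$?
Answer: $-1461$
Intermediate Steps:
$N = - \frac{1}{43} \approx -0.023256$
$Q = - \frac{1248}{43}$ ($Q = - \frac{1}{43} - 29 = - \frac{1248}{43} \approx -29.023$)
$\left(Q + 63\right) \left(-43\right) = \left(- \frac{1248}{43} + 63\right) \left(-43\right) = \frac{1461}{43} \left(-43\right) = -1461$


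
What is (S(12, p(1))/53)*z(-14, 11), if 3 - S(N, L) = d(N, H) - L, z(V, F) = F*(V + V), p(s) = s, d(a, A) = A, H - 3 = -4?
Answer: -1540/53 ≈ -29.057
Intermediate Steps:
H = -1 (H = 3 - 4 = -1)
z(V, F) = 2*F*V (z(V, F) = F*(2*V) = 2*F*V)
S(N, L) = 4 + L (S(N, L) = 3 - (-1 - L) = 3 + (1 + L) = 4 + L)
(S(12, p(1))/53)*z(-14, 11) = ((4 + 1)/53)*(2*11*(-14)) = ((1/53)*5)*(-308) = (5/53)*(-308) = -1540/53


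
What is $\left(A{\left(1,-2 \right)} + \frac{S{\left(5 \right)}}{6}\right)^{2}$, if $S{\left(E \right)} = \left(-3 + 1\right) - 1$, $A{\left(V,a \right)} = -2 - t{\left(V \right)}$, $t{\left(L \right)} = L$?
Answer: $\frac{49}{4} \approx 12.25$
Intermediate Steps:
$A{\left(V,a \right)} = -2 - V$
$S{\left(E \right)} = -3$ ($S{\left(E \right)} = -2 - 1 = -3$)
$\left(A{\left(1,-2 \right)} + \frac{S{\left(5 \right)}}{6}\right)^{2} = \left(\left(-2 - 1\right) - \frac{3}{6}\right)^{2} = \left(\left(-2 - 1\right) - \frac{1}{2}\right)^{2} = \left(-3 - \frac{1}{2}\right)^{2} = \left(- \frac{7}{2}\right)^{2} = \frac{49}{4}$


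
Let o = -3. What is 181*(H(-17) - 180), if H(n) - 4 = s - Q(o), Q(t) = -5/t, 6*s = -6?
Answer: -97016/3 ≈ -32339.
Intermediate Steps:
s = -1 (s = (1/6)*(-6) = -1)
H(n) = 4/3 (H(n) = 4 + (-1 - (-5)/(-3)) = 4 + (-1 - (-5)*(-1)/3) = 4 + (-1 - 1*5/3) = 4 + (-1 - 5/3) = 4 - 8/3 = 4/3)
181*(H(-17) - 180) = 181*(4/3 - 180) = 181*(-536/3) = -97016/3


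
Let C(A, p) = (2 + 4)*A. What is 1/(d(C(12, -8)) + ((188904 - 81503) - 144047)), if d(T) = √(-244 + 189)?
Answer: -36646/1342929371 - I*√55/1342929371 ≈ -2.7288e-5 - 5.5224e-9*I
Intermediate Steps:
C(A, p) = 6*A
d(T) = I*√55 (d(T) = √(-55) = I*√55)
1/(d(C(12, -8)) + ((188904 - 81503) - 144047)) = 1/(I*√55 + ((188904 - 81503) - 144047)) = 1/(I*√55 + (107401 - 144047)) = 1/(I*√55 - 36646) = 1/(-36646 + I*√55)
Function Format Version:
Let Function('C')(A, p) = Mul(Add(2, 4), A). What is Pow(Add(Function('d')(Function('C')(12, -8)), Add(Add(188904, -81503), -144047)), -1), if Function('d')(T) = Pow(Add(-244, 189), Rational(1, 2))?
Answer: Add(Rational(-36646, 1342929371), Mul(Rational(-1, 1342929371), I, Pow(55, Rational(1, 2)))) ≈ Add(-2.7288e-5, Mul(-5.5224e-9, I))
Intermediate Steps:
Function('C')(A, p) = Mul(6, A)
Function('d')(T) = Mul(I, Pow(55, Rational(1, 2))) (Function('d')(T) = Pow(-55, Rational(1, 2)) = Mul(I, Pow(55, Rational(1, 2))))
Pow(Add(Function('d')(Function('C')(12, -8)), Add(Add(188904, -81503), -144047)), -1) = Pow(Add(Mul(I, Pow(55, Rational(1, 2))), Add(Add(188904, -81503), -144047)), -1) = Pow(Add(Mul(I, Pow(55, Rational(1, 2))), Add(107401, -144047)), -1) = Pow(Add(Mul(I, Pow(55, Rational(1, 2))), -36646), -1) = Pow(Add(-36646, Mul(I, Pow(55, Rational(1, 2)))), -1)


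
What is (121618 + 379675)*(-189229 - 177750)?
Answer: -183964003847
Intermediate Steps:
(121618 + 379675)*(-189229 - 177750) = 501293*(-366979) = -183964003847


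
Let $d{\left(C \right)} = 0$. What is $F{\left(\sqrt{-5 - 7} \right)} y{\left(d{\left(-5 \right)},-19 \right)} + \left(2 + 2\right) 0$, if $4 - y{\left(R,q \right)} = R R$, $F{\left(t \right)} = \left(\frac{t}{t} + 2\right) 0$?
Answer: $0$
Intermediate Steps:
$F{\left(t \right)} = 0$ ($F{\left(t \right)} = \left(1 + 2\right) 0 = 3 \cdot 0 = 0$)
$y{\left(R,q \right)} = 4 - R^{2}$ ($y{\left(R,q \right)} = 4 - R R = 4 - R^{2}$)
$F{\left(\sqrt{-5 - 7} \right)} y{\left(d{\left(-5 \right)},-19 \right)} + \left(2 + 2\right) 0 = 0 \left(4 - 0^{2}\right) + \left(2 + 2\right) 0 = 0 \left(4 - 0\right) + 4 \cdot 0 = 0 \left(4 + 0\right) + 0 = 0 \cdot 4 + 0 = 0 + 0 = 0$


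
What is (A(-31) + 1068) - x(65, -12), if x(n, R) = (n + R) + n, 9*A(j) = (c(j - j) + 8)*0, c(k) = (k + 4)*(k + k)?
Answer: 950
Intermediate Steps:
c(k) = 2*k*(4 + k) (c(k) = (4 + k)*(2*k) = 2*k*(4 + k))
A(j) = 0 (A(j) = ((2*(j - j)*(4 + (j - j)) + 8)*0)/9 = ((2*0*(4 + 0) + 8)*0)/9 = ((2*0*4 + 8)*0)/9 = ((0 + 8)*0)/9 = (8*0)/9 = (⅑)*0 = 0)
x(n, R) = R + 2*n (x(n, R) = (R + n) + n = R + 2*n)
(A(-31) + 1068) - x(65, -12) = (0 + 1068) - (-12 + 2*65) = 1068 - (-12 + 130) = 1068 - 1*118 = 1068 - 118 = 950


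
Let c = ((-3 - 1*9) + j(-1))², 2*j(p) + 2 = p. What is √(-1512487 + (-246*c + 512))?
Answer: I*√6227234/2 ≈ 1247.7*I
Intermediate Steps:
j(p) = -1 + p/2
c = 729/4 (c = ((-3 - 1*9) + (-1 + (½)*(-1)))² = ((-3 - 9) + (-1 - ½))² = (-12 - 3/2)² = (-27/2)² = 729/4 ≈ 182.25)
√(-1512487 + (-246*c + 512)) = √(-1512487 + (-246*729/4 + 512)) = √(-1512487 + (-89667/2 + 512)) = √(-1512487 - 88643/2) = √(-3113617/2) = I*√6227234/2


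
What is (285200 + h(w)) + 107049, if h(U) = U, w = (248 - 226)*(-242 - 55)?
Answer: 385715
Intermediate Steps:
w = -6534 (w = 22*(-297) = -6534)
(285200 + h(w)) + 107049 = (285200 - 6534) + 107049 = 278666 + 107049 = 385715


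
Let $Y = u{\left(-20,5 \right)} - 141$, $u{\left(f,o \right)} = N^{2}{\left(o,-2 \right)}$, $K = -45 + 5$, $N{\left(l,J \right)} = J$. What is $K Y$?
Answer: $5480$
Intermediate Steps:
$K = -40$
$u{\left(f,o \right)} = 4$ ($u{\left(f,o \right)} = \left(-2\right)^{2} = 4$)
$Y = -137$ ($Y = 4 - 141 = -137$)
$K Y = \left(-40\right) \left(-137\right) = 5480$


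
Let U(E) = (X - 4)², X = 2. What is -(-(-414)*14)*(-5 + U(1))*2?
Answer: 11592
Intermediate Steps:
U(E) = 4 (U(E) = (2 - 4)² = (-2)² = 4)
-(-(-414)*14)*(-5 + U(1))*2 = -(-(-414)*14)*(-5 + 4)*2 = -(-69*(-84))*(-1*2) = -5796*(-2) = -1*(-11592) = 11592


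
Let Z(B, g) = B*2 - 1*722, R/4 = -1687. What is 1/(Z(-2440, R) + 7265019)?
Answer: 1/7259417 ≈ 1.3775e-7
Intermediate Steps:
R = -6748 (R = 4*(-1687) = -6748)
Z(B, g) = -722 + 2*B (Z(B, g) = 2*B - 722 = -722 + 2*B)
1/(Z(-2440, R) + 7265019) = 1/((-722 + 2*(-2440)) + 7265019) = 1/((-722 - 4880) + 7265019) = 1/(-5602 + 7265019) = 1/7259417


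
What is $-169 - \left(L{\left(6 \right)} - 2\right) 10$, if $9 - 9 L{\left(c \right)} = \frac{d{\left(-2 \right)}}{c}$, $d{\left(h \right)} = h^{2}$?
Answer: $- \frac{4273}{27} \approx -158.26$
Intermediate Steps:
$L{\left(c \right)} = 1 - \frac{4}{9 c}$ ($L{\left(c \right)} = 1 - \frac{\left(-2\right)^{2} \frac{1}{c}}{9} = 1 - \frac{4 \frac{1}{c}}{9} = 1 - \frac{4}{9 c}$)
$-169 - \left(L{\left(6 \right)} - 2\right) 10 = -169 - \left(\frac{- \frac{4}{9} + 6}{6} - 2\right) 10 = -169 - \left(\frac{1}{6} \cdot \frac{50}{9} - 2\right) 10 = -169 - \left(\frac{25}{27} - 2\right) 10 = -169 - \left(- \frac{29}{27}\right) 10 = -169 - - \frac{290}{27} = -169 + \frac{290}{27} = - \frac{4273}{27}$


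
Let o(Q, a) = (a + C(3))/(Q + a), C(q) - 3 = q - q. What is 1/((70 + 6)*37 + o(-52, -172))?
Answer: 224/630057 ≈ 0.00035552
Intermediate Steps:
C(q) = 3 (C(q) = 3 + (q - q) = 3 + 0 = 3)
o(Q, a) = (3 + a)/(Q + a) (o(Q, a) = (a + 3)/(Q + a) = (3 + a)/(Q + a))
1/((70 + 6)*37 + o(-52, -172)) = 1/((70 + 6)*37 + (3 - 172)/(-52 - 172)) = 1/(76*37 - 169/(-224)) = 1/(2812 - 1/224*(-169)) = 1/(2812 + 169/224) = 1/(630057/224) = 224/630057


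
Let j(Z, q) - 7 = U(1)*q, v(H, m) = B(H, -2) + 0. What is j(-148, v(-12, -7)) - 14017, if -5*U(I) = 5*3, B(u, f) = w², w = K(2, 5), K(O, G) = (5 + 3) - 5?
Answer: -14037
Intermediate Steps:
K(O, G) = 3 (K(O, G) = 8 - 5 = 3)
w = 3
B(u, f) = 9 (B(u, f) = 3² = 9)
U(I) = -3
v(H, m) = 9 (v(H, m) = 9 + 0 = 9)
j(Z, q) = 7 - 3*q
j(-148, v(-12, -7)) - 14017 = (7 - 3*9) - 14017 = (7 - 27) - 14017 = -20 - 14017 = -14037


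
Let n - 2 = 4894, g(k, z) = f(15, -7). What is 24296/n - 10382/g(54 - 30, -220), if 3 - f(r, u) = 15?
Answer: 532519/612 ≈ 870.13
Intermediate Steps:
f(r, u) = -12 (f(r, u) = 3 - 1*15 = 3 - 15 = -12)
g(k, z) = -12
n = 4896 (n = 2 + 4894 = 4896)
24296/n - 10382/g(54 - 30, -220) = 24296/4896 - 10382/(-12) = 24296*(1/4896) - 10382*(-1/12) = 3037/612 + 5191/6 = 532519/612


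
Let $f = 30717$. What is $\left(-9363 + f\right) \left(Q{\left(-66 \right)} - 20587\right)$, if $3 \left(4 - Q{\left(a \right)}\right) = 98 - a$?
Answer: $-440696734$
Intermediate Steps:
$Q{\left(a \right)} = - \frac{86}{3} + \frac{a}{3}$ ($Q{\left(a \right)} = 4 - \frac{98 - a}{3} = 4 + \left(- \frac{98}{3} + \frac{a}{3}\right) = - \frac{86}{3} + \frac{a}{3}$)
$\left(-9363 + f\right) \left(Q{\left(-66 \right)} - 20587\right) = \left(-9363 + 30717\right) \left(\left(- \frac{86}{3} + \frac{1}{3} \left(-66\right)\right) - 20587\right) = 21354 \left(\left(- \frac{86}{3} - 22\right) - 20587\right) = 21354 \left(- \frac{152}{3} - 20587\right) = 21354 \left(- \frac{61913}{3}\right) = -440696734$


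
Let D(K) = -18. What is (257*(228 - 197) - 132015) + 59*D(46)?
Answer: -125110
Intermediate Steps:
(257*(228 - 197) - 132015) + 59*D(46) = (257*(228 - 197) - 132015) + 59*(-18) = (257*31 - 132015) - 1062 = (7967 - 132015) - 1062 = -124048 - 1062 = -125110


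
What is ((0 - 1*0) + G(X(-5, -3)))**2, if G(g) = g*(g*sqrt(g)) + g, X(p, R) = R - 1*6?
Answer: -58968 - 4374*I ≈ -58968.0 - 4374.0*I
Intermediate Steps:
X(p, R) = -6 + R (X(p, R) = R - 6 = -6 + R)
G(g) = g + g**(5/2) (G(g) = g*g**(3/2) + g = g**(5/2) + g = g + g**(5/2))
((0 - 1*0) + G(X(-5, -3)))**2 = ((0 - 1*0) + ((-6 - 3) + (-6 - 3)**(5/2)))**2 = ((0 + 0) + (-9 + (-9)**(5/2)))**2 = (0 + (-9 + 243*I))**2 = (-9 + 243*I)**2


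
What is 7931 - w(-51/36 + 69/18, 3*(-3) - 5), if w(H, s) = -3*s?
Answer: 7889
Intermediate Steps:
7931 - w(-51/36 + 69/18, 3*(-3) - 5) = 7931 - (-3)*(3*(-3) - 5) = 7931 - (-3)*(-9 - 5) = 7931 - (-3)*(-14) = 7931 - 1*42 = 7931 - 42 = 7889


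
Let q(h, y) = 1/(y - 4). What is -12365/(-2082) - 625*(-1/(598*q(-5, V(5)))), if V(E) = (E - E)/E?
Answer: 1094635/622518 ≈ 1.7584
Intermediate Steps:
V(E) = 0 (V(E) = 0/E = 0)
q(h, y) = 1/(-4 + y)
-12365/(-2082) - 625*(-1/(598*q(-5, V(5)))) = -12365/(-2082) - 625/(-26/(-4 + 0)*23) = -12365*(-1/2082) - 625/(-26/(-4)*23) = 12365/2082 - 625/(-26*(-¼)*23) = 12365/2082 - 625/((13/2)*23) = 12365/2082 - 625/299/2 = 12365/2082 - 625*2/299 = 12365/2082 - 1250/299 = 1094635/622518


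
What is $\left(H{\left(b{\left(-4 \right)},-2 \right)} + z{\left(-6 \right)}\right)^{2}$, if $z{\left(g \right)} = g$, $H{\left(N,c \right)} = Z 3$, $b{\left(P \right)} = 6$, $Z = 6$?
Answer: $144$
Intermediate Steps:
$H{\left(N,c \right)} = 18$ ($H{\left(N,c \right)} = 6 \cdot 3 = 18$)
$\left(H{\left(b{\left(-4 \right)},-2 \right)} + z{\left(-6 \right)}\right)^{2} = \left(18 - 6\right)^{2} = 12^{2} = 144$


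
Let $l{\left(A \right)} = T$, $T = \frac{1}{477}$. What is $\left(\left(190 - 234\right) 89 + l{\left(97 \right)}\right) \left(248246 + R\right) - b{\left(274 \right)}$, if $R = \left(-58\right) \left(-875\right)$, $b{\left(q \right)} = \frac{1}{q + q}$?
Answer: $- \frac{306060135707725}{261396} \approx -1.1709 \cdot 10^{9}$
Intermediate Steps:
$T = \frac{1}{477} \approx 0.0020964$
$l{\left(A \right)} = \frac{1}{477}$
$b{\left(q \right)} = \frac{1}{2 q}$
$R = 50750$
$\left(\left(190 - 234\right) 89 + l{\left(97 \right)}\right) \left(248246 + R\right) - b{\left(274 \right)} = \left(\left(190 - 234\right) 89 + \frac{1}{477}\right) \left(248246 + 50750\right) - \frac{1}{2 \cdot 274} = \left(\left(-44\right) 89 + \frac{1}{477}\right) 298996 - \frac{1}{2} \cdot \frac{1}{274} = \left(-3916 + \frac{1}{477}\right) 298996 - \frac{1}{548} = \left(- \frac{1867931}{477}\right) 298996 - \frac{1}{548} = - \frac{558503897276}{477} - \frac{1}{548} = - \frac{306060135707725}{261396}$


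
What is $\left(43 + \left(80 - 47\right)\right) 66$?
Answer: $5016$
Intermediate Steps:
$\left(43 + \left(80 - 47\right)\right) 66 = \left(43 + 33\right) 66 = 76 \cdot 66 = 5016$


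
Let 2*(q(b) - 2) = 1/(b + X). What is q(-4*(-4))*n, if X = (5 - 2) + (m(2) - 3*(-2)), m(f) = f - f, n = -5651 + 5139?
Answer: -25856/25 ≈ -1034.2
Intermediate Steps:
n = -512
m(f) = 0
X = 9 (X = (5 - 2) + (0 - 3*(-2)) = 3 + (0 + 6) = 3 + 6 = 9)
q(b) = 2 + 1/(2*(9 + b)) (q(b) = 2 + 1/(2*(b + 9)) = 2 + 1/(2*(9 + b)))
q(-4*(-4))*n = ((37 + 4*(-4*(-4)))/(2*(9 - 4*(-4))))*(-512) = ((37 + 4*16)/(2*(9 + 16)))*(-512) = ((½)*(37 + 64)/25)*(-512) = ((½)*(1/25)*101)*(-512) = (101/50)*(-512) = -25856/25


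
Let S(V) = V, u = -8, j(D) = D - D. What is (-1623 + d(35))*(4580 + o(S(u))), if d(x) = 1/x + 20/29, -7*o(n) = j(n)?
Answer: -1508300256/203 ≈ -7.4300e+6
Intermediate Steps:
j(D) = 0
o(n) = 0 (o(n) = -⅐*0 = 0)
d(x) = 20/29 + 1/x (d(x) = 1/x + 20*(1/29) = 1/x + 20/29 = 20/29 + 1/x)
(-1623 + d(35))*(4580 + o(S(u))) = (-1623 + (20/29 + 1/35))*(4580 + 0) = (-1623 + (20/29 + 1/35))*4580 = (-1623 + 729/1015)*4580 = -1646616/1015*4580 = -1508300256/203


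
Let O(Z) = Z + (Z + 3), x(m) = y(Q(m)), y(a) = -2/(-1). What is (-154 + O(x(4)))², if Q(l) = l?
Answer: 21609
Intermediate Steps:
y(a) = 2 (y(a) = -2*(-1) = 2)
x(m) = 2
O(Z) = 3 + 2*Z (O(Z) = Z + (3 + Z) = 3 + 2*Z)
(-154 + O(x(4)))² = (-154 + (3 + 2*2))² = (-154 + (3 + 4))² = (-154 + 7)² = (-147)² = 21609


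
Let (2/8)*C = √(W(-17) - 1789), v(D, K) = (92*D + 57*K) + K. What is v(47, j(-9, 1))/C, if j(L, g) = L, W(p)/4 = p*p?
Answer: -1901*I*√633/1266 ≈ -37.779*I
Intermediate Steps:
W(p) = 4*p² (W(p) = 4*(p*p) = 4*p²)
v(D, K) = 58*K + 92*D (v(D, K) = (57*K + 92*D) + K = 58*K + 92*D)
C = 4*I*√633 (C = 4*√(4*(-17)² - 1789) = 4*√(4*289 - 1789) = 4*√(1156 - 1789) = 4*√(-633) = 4*(I*√633) = 4*I*√633 ≈ 100.64*I)
v(47, j(-9, 1))/C = (58*(-9) + 92*47)/((4*I*√633)) = (-522 + 4324)*(-I*√633/2532) = 3802*(-I*√633/2532) = -1901*I*√633/1266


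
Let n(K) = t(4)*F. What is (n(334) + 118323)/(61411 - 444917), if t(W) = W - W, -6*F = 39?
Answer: -118323/383506 ≈ -0.30853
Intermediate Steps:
F = -13/2 (F = -1/6*39 = -13/2 ≈ -6.5000)
t(W) = 0
n(K) = 0 (n(K) = 0*(-13/2) = 0)
(n(334) + 118323)/(61411 - 444917) = (0 + 118323)/(61411 - 444917) = 118323/(-383506) = 118323*(-1/383506) = -118323/383506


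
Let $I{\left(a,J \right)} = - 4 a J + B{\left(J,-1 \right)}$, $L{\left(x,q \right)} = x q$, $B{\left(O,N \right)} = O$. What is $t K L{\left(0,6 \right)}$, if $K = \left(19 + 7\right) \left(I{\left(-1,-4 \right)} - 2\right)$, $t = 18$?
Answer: $0$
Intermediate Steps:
$L{\left(x,q \right)} = q x$
$I{\left(a,J \right)} = J - 4 J a$ ($I{\left(a,J \right)} = - 4 a J + J = - 4 J a + J = J - 4 J a$)
$K = -572$ ($K = \left(19 + 7\right) \left(- 4 \left(1 - -4\right) - 2\right) = 26 \left(- 4 \left(1 + 4\right) - 2\right) = 26 \left(\left(-4\right) 5 - 2\right) = 26 \left(-20 - 2\right) = 26 \left(-22\right) = -572$)
$t K L{\left(0,6 \right)} = 18 \left(-572\right) 6 \cdot 0 = \left(-10296\right) 0 = 0$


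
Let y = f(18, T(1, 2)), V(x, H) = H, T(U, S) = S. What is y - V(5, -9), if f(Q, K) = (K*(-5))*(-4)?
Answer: 49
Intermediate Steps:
f(Q, K) = 20*K (f(Q, K) = -5*K*(-4) = 20*K)
y = 40 (y = 20*2 = 40)
y - V(5, -9) = 40 - 1*(-9) = 40 + 9 = 49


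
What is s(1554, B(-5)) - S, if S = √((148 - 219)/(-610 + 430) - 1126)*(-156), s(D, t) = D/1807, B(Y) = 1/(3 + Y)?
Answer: 1554/1807 + 26*I*√1013045/5 ≈ 0.85999 + 5233.8*I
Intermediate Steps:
s(D, t) = D/1807 (s(D, t) = D*(1/1807) = D/1807)
S = -26*I*√1013045/5 (S = √(-71/(-180) - 1126)*(-156) = √(-71*(-1/180) - 1126)*(-156) = √(71/180 - 1126)*(-156) = √(-202609/180)*(-156) = (I*√1013045/30)*(-156) = -26*I*√1013045/5 ≈ -5233.8*I)
s(1554, B(-5)) - S = (1/1807)*1554 - (-26)*I*√1013045/5 = 1554/1807 + 26*I*√1013045/5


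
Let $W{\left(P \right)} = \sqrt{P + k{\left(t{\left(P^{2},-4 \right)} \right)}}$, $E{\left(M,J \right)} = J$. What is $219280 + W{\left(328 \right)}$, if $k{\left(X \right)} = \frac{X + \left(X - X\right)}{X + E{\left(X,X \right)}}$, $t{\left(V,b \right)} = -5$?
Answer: $219280 + \frac{3 \sqrt{146}}{2} \approx 2.193 \cdot 10^{5}$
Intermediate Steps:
$k{\left(X \right)} = \frac{1}{2}$ ($k{\left(X \right)} = \frac{X + \left(X - X\right)}{X + X} = \frac{X + 0}{2 X} = X \frac{1}{2 X} = \frac{1}{2}$)
$W{\left(P \right)} = \sqrt{\frac{1}{2} + P}$ ($W{\left(P \right)} = \sqrt{P + \frac{1}{2}} = \sqrt{\frac{1}{2} + P}$)
$219280 + W{\left(328 \right)} = 219280 + \frac{\sqrt{2 + 4 \cdot 328}}{2} = 219280 + \frac{\sqrt{2 + 1312}}{2} = 219280 + \frac{\sqrt{1314}}{2} = 219280 + \frac{3 \sqrt{146}}{2}$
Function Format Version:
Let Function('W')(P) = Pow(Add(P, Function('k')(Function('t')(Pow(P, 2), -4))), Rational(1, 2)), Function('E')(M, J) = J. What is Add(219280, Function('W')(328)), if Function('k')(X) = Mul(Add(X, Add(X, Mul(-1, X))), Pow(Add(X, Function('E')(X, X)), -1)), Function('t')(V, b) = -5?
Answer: Add(219280, Mul(Rational(3, 2), Pow(146, Rational(1, 2)))) ≈ 2.1930e+5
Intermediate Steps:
Function('k')(X) = Rational(1, 2) (Function('k')(X) = Mul(Add(X, Add(X, Mul(-1, X))), Pow(Add(X, X), -1)) = Mul(Add(X, 0), Pow(Mul(2, X), -1)) = Mul(X, Mul(Rational(1, 2), Pow(X, -1))) = Rational(1, 2))
Function('W')(P) = Pow(Add(Rational(1, 2), P), Rational(1, 2)) (Function('W')(P) = Pow(Add(P, Rational(1, 2)), Rational(1, 2)) = Pow(Add(Rational(1, 2), P), Rational(1, 2)))
Add(219280, Function('W')(328)) = Add(219280, Mul(Rational(1, 2), Pow(Add(2, Mul(4, 328)), Rational(1, 2)))) = Add(219280, Mul(Rational(1, 2), Pow(Add(2, 1312), Rational(1, 2)))) = Add(219280, Mul(Rational(1, 2), Pow(1314, Rational(1, 2)))) = Add(219280, Mul(Rational(1, 2), Mul(3, Pow(146, Rational(1, 2))))) = Add(219280, Mul(Rational(3, 2), Pow(146, Rational(1, 2))))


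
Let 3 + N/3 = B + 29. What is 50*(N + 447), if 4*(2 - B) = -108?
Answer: 30600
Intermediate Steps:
B = 29 (B = 2 - 1/4*(-108) = 2 + 27 = 29)
N = 165 (N = -9 + 3*(29 + 29) = -9 + 3*58 = -9 + 174 = 165)
50*(N + 447) = 50*(165 + 447) = 50*612 = 30600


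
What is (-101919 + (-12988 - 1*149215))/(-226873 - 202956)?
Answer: 264122/429829 ≈ 0.61448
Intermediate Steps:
(-101919 + (-12988 - 1*149215))/(-226873 - 202956) = (-101919 + (-12988 - 149215))/(-429829) = (-101919 - 162203)*(-1/429829) = -264122*(-1/429829) = 264122/429829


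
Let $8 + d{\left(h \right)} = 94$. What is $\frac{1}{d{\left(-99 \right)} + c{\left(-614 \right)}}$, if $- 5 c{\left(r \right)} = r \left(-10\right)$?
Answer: $- \frac{1}{1142} \approx -0.00087566$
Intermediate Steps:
$d{\left(h \right)} = 86$ ($d{\left(h \right)} = -8 + 94 = 86$)
$c{\left(r \right)} = 2 r$ ($c{\left(r \right)} = - \frac{r \left(-10\right)}{5} = - \frac{\left(-10\right) r}{5} = 2 r$)
$\frac{1}{d{\left(-99 \right)} + c{\left(-614 \right)}} = \frac{1}{86 + 2 \left(-614\right)} = \frac{1}{86 - 1228} = \frac{1}{-1142} = - \frac{1}{1142}$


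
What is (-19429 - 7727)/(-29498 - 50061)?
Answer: 27156/79559 ≈ 0.34133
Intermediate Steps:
(-19429 - 7727)/(-29498 - 50061) = -27156/(-79559) = -27156*(-1/79559) = 27156/79559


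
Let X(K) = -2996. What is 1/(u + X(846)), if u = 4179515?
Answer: 1/4176519 ≈ 2.3943e-7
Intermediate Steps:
1/(u + X(846)) = 1/(4179515 - 2996) = 1/4176519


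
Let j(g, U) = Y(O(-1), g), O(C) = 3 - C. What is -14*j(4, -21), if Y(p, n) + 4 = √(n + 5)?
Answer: 14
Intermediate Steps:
Y(p, n) = -4 + √(5 + n) (Y(p, n) = -4 + √(n + 5) = -4 + √(5 + n))
j(g, U) = -4 + √(5 + g)
-14*j(4, -21) = -14*(-4 + √(5 + 4)) = -14*(-4 + √9) = -14*(-4 + 3) = -14*(-1) = 14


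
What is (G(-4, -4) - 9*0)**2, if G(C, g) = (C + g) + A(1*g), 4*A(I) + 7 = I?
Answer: 1849/16 ≈ 115.56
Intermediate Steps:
A(I) = -7/4 + I/4
G(C, g) = -7/4 + C + 5*g/4 (G(C, g) = (C + g) + (-7/4 + (1*g)/4) = (C + g) + (-7/4 + g/4) = -7/4 + C + 5*g/4)
(G(-4, -4) - 9*0)**2 = ((-7/4 - 4 + (5/4)*(-4)) - 9*0)**2 = ((-7/4 - 4 - 5) + 0)**2 = (-43/4 + 0)**2 = (-43/4)**2 = 1849/16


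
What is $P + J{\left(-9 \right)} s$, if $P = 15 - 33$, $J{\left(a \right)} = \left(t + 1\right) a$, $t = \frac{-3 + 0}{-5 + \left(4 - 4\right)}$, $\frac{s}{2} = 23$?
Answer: $- \frac{3402}{5} \approx -680.4$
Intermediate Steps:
$s = 46$ ($s = 2 \cdot 23 = 46$)
$t = \frac{3}{5}$ ($t = - \frac{3}{-5 + \left(4 - 4\right)} = - \frac{3}{-5 + 0} = - \frac{3}{-5} = \left(-3\right) \left(- \frac{1}{5}\right) = \frac{3}{5} \approx 0.6$)
$J{\left(a \right)} = \frac{8 a}{5}$ ($J{\left(a \right)} = \left(\frac{3}{5} + 1\right) a = \frac{8 a}{5}$)
$P = -18$
$P + J{\left(-9 \right)} s = -18 + \frac{8}{5} \left(-9\right) 46 = -18 - \frac{3312}{5} = - \frac{3402}{5}$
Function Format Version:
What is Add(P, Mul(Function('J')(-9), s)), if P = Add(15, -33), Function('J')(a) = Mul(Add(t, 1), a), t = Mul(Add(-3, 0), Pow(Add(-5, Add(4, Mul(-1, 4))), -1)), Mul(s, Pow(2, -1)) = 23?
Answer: Rational(-3402, 5) ≈ -680.40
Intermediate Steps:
s = 46 (s = Mul(2, 23) = 46)
t = Rational(3, 5) (t = Mul(-3, Pow(Add(-5, Add(4, -4)), -1)) = Mul(-3, Pow(Add(-5, 0), -1)) = Mul(-3, Pow(-5, -1)) = Mul(-3, Rational(-1, 5)) = Rational(3, 5) ≈ 0.60000)
Function('J')(a) = Mul(Rational(8, 5), a) (Function('J')(a) = Mul(Add(Rational(3, 5), 1), a) = Mul(Rational(8, 5), a))
P = -18
Add(P, Mul(Function('J')(-9), s)) = Add(-18, Mul(Mul(Rational(8, 5), -9), 46)) = Add(-18, Mul(Rational(-72, 5), 46)) = Add(-18, Rational(-3312, 5)) = Rational(-3402, 5)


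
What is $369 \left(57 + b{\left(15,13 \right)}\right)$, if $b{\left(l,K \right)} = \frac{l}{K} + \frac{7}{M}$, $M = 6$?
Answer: $\frac{569121}{26} \approx 21889.0$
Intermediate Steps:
$b{\left(l,K \right)} = \frac{7}{6} + \frac{l}{K}$ ($b{\left(l,K \right)} = \frac{l}{K} + \frac{7}{6} = \frac{7}{6} + \frac{l}{K}$)
$369 \left(57 + b{\left(15,13 \right)}\right) = 369 \left(57 + \left(\frac{7}{6} + \frac{15}{13}\right)\right) = 369 \left(57 + \frac{181}{78}\right) = 369 \cdot \frac{4627}{78} = \frac{569121}{26}$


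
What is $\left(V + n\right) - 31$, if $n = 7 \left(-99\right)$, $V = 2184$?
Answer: $1460$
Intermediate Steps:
$n = -693$
$\left(V + n\right) - 31 = \left(2184 - 693\right) - 31 = 1491 - 31 = 1460$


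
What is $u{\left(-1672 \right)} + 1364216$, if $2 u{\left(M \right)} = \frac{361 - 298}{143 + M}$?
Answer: $\frac{4171772465}{3058} \approx 1.3642 \cdot 10^{6}$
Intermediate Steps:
$u{\left(M \right)} = \frac{63}{2 \left(143 + M\right)}$ ($u{\left(M \right)} = \frac{\left(361 - 298\right) \frac{1}{143 + M}}{2} = \frac{63 \frac{1}{143 + M}}{2} = \frac{63}{2 \left(143 + M\right)}$)
$u{\left(-1672 \right)} + 1364216 = \frac{63}{2 \left(143 - 1672\right)} + 1364216 = \frac{63}{2 \left(-1529\right)} + 1364216 = \frac{63}{2} \left(- \frac{1}{1529}\right) + 1364216 = - \frac{63}{3058} + 1364216 = \frac{4171772465}{3058}$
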